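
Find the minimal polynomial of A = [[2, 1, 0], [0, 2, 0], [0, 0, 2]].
The characteristic polynomial factors as (x - 2)^3. The minimal polynomial is ∏(x - λ)^{k_λ} where k_λ is the size of the largest Jordan block at λ.

For λ = 2: rank(A - 2I) = 1, and the largest Jordan block has size 2 (the smallest k with rank((A - 2I)^k) = rank((A - 2I)^(k+1))).

So m_A(x) = (x - 2)^2.

m_A(x) = (x - 2)^2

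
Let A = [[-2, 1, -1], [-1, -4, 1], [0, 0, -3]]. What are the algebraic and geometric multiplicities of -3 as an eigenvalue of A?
algebraic multiplicity 3, geometric multiplicity 2

The characteristic polynomial is (x + 3)^3, so the factor x + 3 appears with exponent 3: the algebraic multiplicity is 3.

rank(A + 3I) = 1, so the eigenspace has dimension 3 - 1 = 2: the geometric multiplicity is 2.

Since 2 < 3, A is not diagonalizable.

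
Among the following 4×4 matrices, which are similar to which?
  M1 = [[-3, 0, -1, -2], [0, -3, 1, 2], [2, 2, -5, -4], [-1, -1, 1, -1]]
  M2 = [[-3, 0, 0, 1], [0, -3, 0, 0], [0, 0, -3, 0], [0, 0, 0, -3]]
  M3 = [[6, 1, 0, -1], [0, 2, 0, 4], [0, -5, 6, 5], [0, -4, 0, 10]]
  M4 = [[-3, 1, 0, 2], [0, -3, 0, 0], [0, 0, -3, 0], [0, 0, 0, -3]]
3 classes: {M1}, {M2, M4}, {M3}

Characteristic polynomials: χ_{M1} = (x + 3)^4, χ_{M2} = (x + 3)^4, χ_{M3} = (x - 6)^4, χ_{M4} = (x + 3)^4.

{M1}: invariant factors (x + 3)^2, (x + 3)^2.

{M2, M4}: invariant factors x + 3, x + 3, (x + 3)^2.

{M3}: invariant factors x - 6, x - 6, (x - 6)^2.

Matrices are similar if and only if their invariant-factor lists agree; the partition into similarity classes is {M1}, {M2, M4}, {M3}.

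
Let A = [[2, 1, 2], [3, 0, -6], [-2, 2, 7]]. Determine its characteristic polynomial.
xI - A = [[x - 2, -1, -2], [-3, x, 6], [2, -2, x - 7]].

Expanding det(xI - A) along the first row:
det(xI - A) = + (x - 2)·det([[x, 6], [-2, x - 7]]) - (-1)·det([[-3, 6], [2, x - 7]]) + (-2)·det([[-3, x], [2, -2]]).

Evaluating gives χ_A(x) = x^3 - 9x^2 + 27x - 27 = (x - 3)^3.

χ_A(x) = (x - 3)^3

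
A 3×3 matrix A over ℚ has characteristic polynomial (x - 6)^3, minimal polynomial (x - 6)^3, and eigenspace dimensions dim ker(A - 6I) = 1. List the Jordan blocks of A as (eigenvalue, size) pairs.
λ = 6: algebraic multiplicity 3 (exponent in χ_A), largest block size 3 (exponent in m_A), 1 block (geometric multiplicity). This forces block sizes [3].

Jordan blocks: (6, 3)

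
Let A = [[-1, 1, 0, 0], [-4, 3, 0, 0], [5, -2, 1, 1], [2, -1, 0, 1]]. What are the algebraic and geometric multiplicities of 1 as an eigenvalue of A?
algebraic multiplicity 4, geometric multiplicity 2

The characteristic polynomial is (x - 1)^4, so the factor x - 1 appears with exponent 4: the algebraic multiplicity is 4.

rank(A - I) = 2, so the eigenspace has dimension 4 - 2 = 2: the geometric multiplicity is 2.

Since 2 < 4, A is not diagonalizable.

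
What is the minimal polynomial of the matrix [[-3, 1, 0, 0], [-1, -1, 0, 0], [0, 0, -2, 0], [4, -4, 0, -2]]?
m_A(x) = (x + 2)^2

The characteristic polynomial factors as (x + 2)^4. The minimal polynomial is ∏(x - λ)^{k_λ} where k_λ is the size of the largest Jordan block at λ.

For λ = -2: rank(A + 2I) = 1, and the largest Jordan block has size 2 (the smallest k with rank((A + 2I)^k) = rank((A + 2I)^(k+1))).

So m_A(x) = (x + 2)^2.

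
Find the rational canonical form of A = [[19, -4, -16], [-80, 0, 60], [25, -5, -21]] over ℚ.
The invariant factors of A (the non-unit diagonal entries of the Smith normal form of xI - A over ℚ[x]) are (x - 4)(x + 1)(x + 5), each dividing the next. The characteristic polynomial is their product, (x - 4)(x + 1)(x + 5).

The rational canonical form is the block-diagonal matrix of companion matrices C(f_i):
R = [[0, 0, 20], [1, 0, 19], [0, 1, -2]].

R = [[0, 0, 20], [1, 0, 19], [0, 1, -2]]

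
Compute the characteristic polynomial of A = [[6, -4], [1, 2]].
xI - A = [[x - 6, 4], [-1, x - 2]].

Expanding det(xI - A) along the first row:
det(xI - A) = + (x - 6)·det([[x - 2]]) - (4)·det([[-1]]).

Evaluating gives χ_A(x) = x^2 - 8x + 16 = (x - 4)^2.

χ_A(x) = (x - 4)^2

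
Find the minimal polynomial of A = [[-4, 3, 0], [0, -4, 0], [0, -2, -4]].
m_A(x) = (x + 4)^2

The characteristic polynomial factors as (x + 4)^3. The minimal polynomial is ∏(x - λ)^{k_λ} where k_λ is the size of the largest Jordan block at λ.

For λ = -4: rank(A + 4I) = 1, and the largest Jordan block has size 2 (the smallest k with rank((A + 4I)^k) = rank((A + 4I)^(k+1))).

So m_A(x) = (x + 4)^2.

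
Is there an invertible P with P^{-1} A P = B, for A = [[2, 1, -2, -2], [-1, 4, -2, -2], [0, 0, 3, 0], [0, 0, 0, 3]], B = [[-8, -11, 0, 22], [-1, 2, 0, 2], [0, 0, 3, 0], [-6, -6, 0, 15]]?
Two matrices over a field are similar if and only if they have the same invariant factors.

Both A and B have characteristic polynomial (x - 3)^4 and minimal polynomial (x - 3)^2. Computing further, both have invariant factors x - 3, x - 3, (x - 3)^2. Hence A and B are similar.

Yes.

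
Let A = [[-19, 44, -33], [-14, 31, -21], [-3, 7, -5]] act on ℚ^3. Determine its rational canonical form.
The invariant factors of A (the non-unit diagonal entries of the Smith normal form of xI - A over ℚ[x]) are (x - 3)^2(x - 1), each dividing the next. The characteristic polynomial is their product, (x - 3)^2(x - 1).

The rational canonical form is the block-diagonal matrix of companion matrices C(f_i):
R = [[0, 0, 9], [1, 0, -15], [0, 1, 7]].

R = [[0, 0, 9], [1, 0, -15], [0, 1, 7]]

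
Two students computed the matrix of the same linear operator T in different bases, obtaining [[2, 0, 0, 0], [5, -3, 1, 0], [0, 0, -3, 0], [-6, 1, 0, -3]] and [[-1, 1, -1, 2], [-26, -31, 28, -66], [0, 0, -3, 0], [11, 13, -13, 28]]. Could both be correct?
Both have characteristic polynomial (x - 2)(x + 3)^3, but the minimal polynomial of A is (x - 2)(x + 3)^3 while the minimal polynomial of B is (x - 2)(x + 3)^2. The minimal polynomial is a similarity invariant, so A and B are not similar.

No.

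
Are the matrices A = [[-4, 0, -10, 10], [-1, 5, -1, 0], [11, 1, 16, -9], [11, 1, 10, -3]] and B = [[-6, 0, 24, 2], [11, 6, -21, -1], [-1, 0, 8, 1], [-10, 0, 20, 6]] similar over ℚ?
Yes.

Two matrices over a field are similar if and only if they have the same invariant factors.

Both A and B have characteristic polynomial (x - 6)^3(x + 4) and minimal polynomial (x - 6)^3(x + 4). Computing further, both have invariant factors (x - 6)^3(x + 4). Hence A and B are similar.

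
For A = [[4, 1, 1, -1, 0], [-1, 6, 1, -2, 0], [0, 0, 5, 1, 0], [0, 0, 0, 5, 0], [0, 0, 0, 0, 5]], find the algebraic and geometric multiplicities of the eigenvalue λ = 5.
algebraic multiplicity 5, geometric multiplicity 3

The characteristic polynomial is (x - 5)^5, so the factor x - 5 appears with exponent 5: the algebraic multiplicity is 5.

rank(A - 5I) = 2, so the eigenspace has dimension 5 - 2 = 3: the geometric multiplicity is 3.

Since 3 < 5, A is not diagonalizable.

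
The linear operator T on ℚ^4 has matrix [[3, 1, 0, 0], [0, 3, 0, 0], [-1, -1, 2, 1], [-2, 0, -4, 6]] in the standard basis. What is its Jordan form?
J = [[3, 1, 0, 0], [0, 3, 0, 0], [0, 0, 4, 1], [0, 0, 0, 4]]

The characteristic polynomial is det(xI - A) = (x - 4)^2(x - 3)^2, so the eigenvalues are 3 (algebraic multiplicity 2), 4 (algebraic multiplicity 2).

For λ = 3: rank(A - 3I) = 3, rank((A - 3I)^2) = 2. The eigenspace has dimension 4 - 3 = 1, so there is 1 Jordan block; the rank sequence gives block sizes [2].

For λ = 4: rank(A - 4I) = 3, rank((A - 4I)^2) = 2. The eigenspace has dimension 4 - 3 = 1, so there is 1 Jordan block; the rank sequence gives block sizes [2].

Assembling the blocks gives the Jordan form J above.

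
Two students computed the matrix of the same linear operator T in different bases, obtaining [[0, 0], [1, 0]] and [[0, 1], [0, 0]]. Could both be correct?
Two matrices over a field are similar if and only if they have the same invariant factors.

Both A and B have characteristic polynomial x^2 and minimal polynomial x^2. Computing further, both have invariant factors x^2. Hence A and B are similar.

Yes.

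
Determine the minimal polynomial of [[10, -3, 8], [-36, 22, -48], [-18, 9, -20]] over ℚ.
m_A(x) = (x - 4)^2

The characteristic polynomial factors as (x - 4)^3. The minimal polynomial is ∏(x - λ)^{k_λ} where k_λ is the size of the largest Jordan block at λ.

For λ = 4: rank(A - 4I) = 1, and the largest Jordan block has size 2 (the smallest k with rank((A - 4I)^k) = rank((A - 4I)^(k+1))).

So m_A(x) = (x - 4)^2.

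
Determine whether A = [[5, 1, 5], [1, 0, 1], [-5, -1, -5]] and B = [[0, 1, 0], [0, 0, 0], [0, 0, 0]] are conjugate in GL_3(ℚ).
No.

Both have characteristic polynomial x^3, but the minimal polynomial of A is x^3 while the minimal polynomial of B is x^2. The minimal polynomial is a similarity invariant, so A and B are not similar.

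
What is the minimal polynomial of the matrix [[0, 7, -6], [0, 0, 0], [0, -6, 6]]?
m_A(x) = x^2(x - 6)

The characteristic polynomial factors as x^2(x - 6). The minimal polynomial is ∏(x - λ)^{k_λ} where k_λ is the size of the largest Jordan block at λ.

For λ = 0: rank(A) = 2, and the largest Jordan block has size 2 (the smallest k with rank(A^k) = rank(A^(k+1))).
For λ = 6: rank(A - 6I) = 2, and the largest Jordan block has size 1 (the smallest k with rank((A - 6I)^k) = rank((A - 6I)^(k+1))).

So m_A(x) = x^2(x - 6).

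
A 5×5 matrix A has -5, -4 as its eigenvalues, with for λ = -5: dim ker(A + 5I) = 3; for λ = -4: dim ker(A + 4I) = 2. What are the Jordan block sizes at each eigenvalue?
λ = -5: successive nullity increments [3] count blocks of size ≥ k; block sizes are [1, 1, 1].
λ = -4: successive nullity increments [2] count blocks of size ≥ k; block sizes are [1, 1].

Jordan blocks: (-5, 1), (-5, 1), (-5, 1), (-4, 1), (-4, 1)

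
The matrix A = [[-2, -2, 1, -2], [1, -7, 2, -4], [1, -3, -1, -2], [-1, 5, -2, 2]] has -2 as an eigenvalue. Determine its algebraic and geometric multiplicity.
The characteristic polynomial is (x + 2)^4, so the factor x + 2 appears with exponent 4: the algebraic multiplicity is 4.

rank(A + 2I) = 2, so the eigenspace has dimension 4 - 2 = 2: the geometric multiplicity is 2.

Since 2 < 4, A is not diagonalizable.

algebraic multiplicity 4, geometric multiplicity 2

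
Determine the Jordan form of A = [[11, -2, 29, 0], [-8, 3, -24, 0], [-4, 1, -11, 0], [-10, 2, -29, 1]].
J = [[1, 1, 0, 0], [0, 1, 1, 0], [0, 0, 1, 0], [0, 0, 0, 1]]

The characteristic polynomial is det(xI - A) = (x - 1)^4, so the eigenvalues are 1 (algebraic multiplicity 4).

For λ = 1: rank(A - I) = 2, rank((A - I)^2) = 1, rank((A - I)^3) = 0. The eigenspace has dimension 4 - 2 = 2, so there are 2 Jordan blocks; the rank sequence gives block sizes [3, 1].

Assembling the blocks gives the Jordan form J above.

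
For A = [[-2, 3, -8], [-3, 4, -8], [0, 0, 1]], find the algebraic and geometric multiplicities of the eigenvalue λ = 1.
algebraic multiplicity 3, geometric multiplicity 2

The characteristic polynomial is (x - 1)^3, so the factor x - 1 appears with exponent 3: the algebraic multiplicity is 3.

rank(A - I) = 1, so the eigenspace has dimension 3 - 1 = 2: the geometric multiplicity is 2.

Since 2 < 3, A is not diagonalizable.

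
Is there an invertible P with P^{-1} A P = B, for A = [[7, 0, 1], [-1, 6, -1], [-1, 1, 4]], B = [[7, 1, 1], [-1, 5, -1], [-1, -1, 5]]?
Both have characteristic polynomial (x - 6)^2(x - 5), but the minimal polynomial of A is (x - 6)^2(x - 5) while the minimal polynomial of B is (x - 6)(x - 5). The minimal polynomial is a similarity invariant, so A and B are not similar.

No.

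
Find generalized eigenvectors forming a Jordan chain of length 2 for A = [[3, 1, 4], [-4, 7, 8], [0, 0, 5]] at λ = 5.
We seek v_1 ∈ ker((A - 5I)^2) \ ker(A - 5I), then set v_{i+1} = (A - 5I) v_i.

One such chain is v_1 = [[-2, -3, 0]]^T, v_2 = [[1, 2, 0]]^T. Check: (A - 5I) v_2 = [[0, 0, 0]]^T = 0.

v_1 = [[-2, -3, 0]]^T, v_2 = [[1, 2, 0]]^T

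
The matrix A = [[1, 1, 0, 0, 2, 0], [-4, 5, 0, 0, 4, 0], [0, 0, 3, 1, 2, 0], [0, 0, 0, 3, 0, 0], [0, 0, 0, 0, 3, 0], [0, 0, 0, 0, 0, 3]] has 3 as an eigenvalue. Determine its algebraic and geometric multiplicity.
algebraic multiplicity 6, geometric multiplicity 4

The characteristic polynomial is (x - 3)^6, so the factor x - 3 appears with exponent 6: the algebraic multiplicity is 6.

rank(A - 3I) = 2, so the eigenspace has dimension 6 - 2 = 4: the geometric multiplicity is 4.

Since 4 < 6, A is not diagonalizable.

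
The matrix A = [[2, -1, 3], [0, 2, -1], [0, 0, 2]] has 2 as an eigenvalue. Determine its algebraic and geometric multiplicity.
algebraic multiplicity 3, geometric multiplicity 1

The characteristic polynomial is (x - 2)^3, so the factor x - 2 appears with exponent 3: the algebraic multiplicity is 3.

rank(A - 2I) = 2, so the eigenspace has dimension 3 - 2 = 1: the geometric multiplicity is 1.

Since 1 < 3, A is not diagonalizable.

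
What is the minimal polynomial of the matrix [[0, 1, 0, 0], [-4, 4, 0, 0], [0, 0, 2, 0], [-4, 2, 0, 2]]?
m_A(x) = (x - 2)^2

The characteristic polynomial factors as (x - 2)^4. The minimal polynomial is ∏(x - λ)^{k_λ} where k_λ is the size of the largest Jordan block at λ.

For λ = 2: rank(A - 2I) = 1, and the largest Jordan block has size 2 (the smallest k with rank((A - 2I)^k) = rank((A - 2I)^(k+1))).

So m_A(x) = (x - 2)^2.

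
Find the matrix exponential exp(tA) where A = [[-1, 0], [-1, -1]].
A has Jordan form J = [[-1, 1], [0, -1]] with A = PJP^{-1}, so e^{tA} = P e^{tJ} P^{-1}.

For a Jordan block J_k(λ), e^{tJ_k(λ)} = e^{λt} · (I + tN + t^2 N^2/2! + ... + t^{k-1} N^{k-1}/(k-1)!) where N is the nilpotent superdiagonal part.

Assembling the blocks and conjugating back gives the entries of e^{tA} as shown above.

e^{tA} = [[e^{-t}, 0], [-t*e^{-t}, e^{-t}]]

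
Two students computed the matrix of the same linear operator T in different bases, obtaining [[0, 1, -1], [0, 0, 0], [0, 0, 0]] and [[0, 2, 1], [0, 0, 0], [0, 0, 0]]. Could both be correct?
Yes.

Two matrices over a field are similar if and only if they have the same invariant factors.

Both A and B have characteristic polynomial x^3 and minimal polynomial x^2. Computing further, both have invariant factors x, x^2. Hence A and B are similar.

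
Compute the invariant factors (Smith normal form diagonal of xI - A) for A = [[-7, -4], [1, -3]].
The Jordan structure of A has elementary divisors (x + 5)^2. Arranging the block sizes at each eigenvalue in decreasing order and taking row products gives the invariant factors.

Invariant factors (smallest first, each dividing the next): (x + 5)^2.

Check: the last factor (x + 5)^2 is the minimal polynomial, and the product (x + 5)^2 is the characteristic polynomial.

(x + 5)^2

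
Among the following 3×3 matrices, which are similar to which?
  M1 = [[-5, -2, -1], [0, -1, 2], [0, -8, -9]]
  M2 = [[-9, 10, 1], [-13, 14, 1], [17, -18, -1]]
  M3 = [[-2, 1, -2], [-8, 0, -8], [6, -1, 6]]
Characteristic polynomials: χ_{M1} = (x + 5)^3, χ_{M2} = x^2(x - 4), χ_{M3} = x^2(x - 4).

{M1}: invariant factors x + 5, (x + 5)^2.

{M2, M3}: invariant factors x^2(x - 4).

Matrices are similar if and only if their invariant-factor lists agree; the partition into similarity classes is {M1}, {M2, M3}.

2 classes: {M1}, {M2, M3}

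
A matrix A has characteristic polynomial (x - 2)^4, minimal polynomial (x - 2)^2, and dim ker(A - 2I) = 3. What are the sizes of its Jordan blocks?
λ = 2: algebraic multiplicity 4 (exponent in χ_A), largest block size 2 (exponent in m_A), 3 blocks (geometric multiplicity). These force block sizes [2, 1, 1].

Jordan blocks: (2, 2), (2, 1), (2, 1)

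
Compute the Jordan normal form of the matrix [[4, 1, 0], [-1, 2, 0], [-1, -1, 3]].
J = [[3, 1, 0], [0, 3, 0], [0, 0, 3]]

The characteristic polynomial is det(xI - A) = (x - 3)^3, so the eigenvalues are 3 (algebraic multiplicity 3).

For λ = 3: rank(A - 3I) = 1, rank((A - 3I)^2) = 0. The eigenspace has dimension 3 - 1 = 2, so there are 2 Jordan blocks; the rank sequence gives block sizes [2, 1].

Assembling the blocks gives the Jordan form J above.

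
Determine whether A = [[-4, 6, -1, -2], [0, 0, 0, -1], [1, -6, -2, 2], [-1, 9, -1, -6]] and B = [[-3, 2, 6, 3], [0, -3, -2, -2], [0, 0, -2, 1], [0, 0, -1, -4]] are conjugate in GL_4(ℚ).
Two matrices over a field are similar if and only if they have the same invariant factors.

Both A and B have characteristic polynomial (x + 3)^4 and minimal polynomial (x + 3)^3. Computing further, both have invariant factors x + 3, (x + 3)^3. Hence A and B are similar.

Yes.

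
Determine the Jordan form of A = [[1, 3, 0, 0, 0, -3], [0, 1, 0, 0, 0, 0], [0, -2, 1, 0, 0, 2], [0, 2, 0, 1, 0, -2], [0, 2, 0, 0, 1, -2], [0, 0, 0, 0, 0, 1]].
The characteristic polynomial is det(xI - A) = (x - 1)^6, so the eigenvalues are 1 (algebraic multiplicity 6).

For λ = 1: rank(A - I) = 1, rank((A - I)^2) = 0. The eigenspace has dimension 6 - 1 = 5, so there are 5 Jordan blocks; the rank sequence gives block sizes [2, 1, 1, 1, 1].

Assembling the blocks gives the Jordan form J above.

J = [[1, 1, 0, 0, 0, 0], [0, 1, 0, 0, 0, 0], [0, 0, 1, 0, 0, 0], [0, 0, 0, 1, 0, 0], [0, 0, 0, 0, 1, 0], [0, 0, 0, 0, 0, 1]]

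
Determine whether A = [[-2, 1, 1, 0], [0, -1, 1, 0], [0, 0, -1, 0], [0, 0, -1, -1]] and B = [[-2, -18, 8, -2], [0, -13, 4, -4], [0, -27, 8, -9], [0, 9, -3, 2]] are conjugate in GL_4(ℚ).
Two matrices over a field are similar if and only if they have the same invariant factors.

Both A and B have characteristic polynomial (x + 1)^3(x + 2) and minimal polynomial (x + 1)^2(x + 2). Computing further, both have invariant factors x + 1, (x + 1)^2(x + 2). Hence A and B are similar.

Yes.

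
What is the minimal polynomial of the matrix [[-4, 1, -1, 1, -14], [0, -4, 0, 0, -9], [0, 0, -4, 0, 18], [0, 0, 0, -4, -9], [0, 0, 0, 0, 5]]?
The characteristic polynomial factors as (x - 5)(x + 4)^4. The minimal polynomial is ∏(x - λ)^{k_λ} where k_λ is the size of the largest Jordan block at λ.

For λ = -4: rank(A + 4I) = 2, and the largest Jordan block has size 2 (the smallest k with rank((A + 4I)^k) = rank((A + 4I)^(k+1))).
For λ = 5: rank(A - 5I) = 4, and the largest Jordan block has size 1 (the smallest k with rank((A - 5I)^k) = rank((A - 5I)^(k+1))).

So m_A(x) = (x - 5)(x + 4)^2.

m_A(x) = (x - 5)(x + 4)^2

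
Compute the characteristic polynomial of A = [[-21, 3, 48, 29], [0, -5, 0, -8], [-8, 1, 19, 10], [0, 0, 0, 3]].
xI - A = [[x + 21, -3, -48, -29], [0, x + 5, 0, 8], [8, -1, x - 19, -10], [0, 0, 0, x - 3]].

Expanding det(xI - A) along the first row:
det(xI - A) = + (x + 21)·det([[x + 5, 0, 8], [-1, x - 19, -10], [0, 0, x - 3]]) - (-3)·det([[0, 0, 8], [8, x - 19, -10], [0, 0, x - 3]]) + (-48)·det([[0, x + 5, 8], [8, -1, -10], [0, 0, x - 3]]) - (-29)·det([[0, x + 5, 0], [8, -1, x - 19], [0, 0, 0]]).

Evaluating gives χ_A(x) = x^4 + 4x^3 - 26x^2 - 60x + 225 = (x - 3)^2(x + 5)^2.

χ_A(x) = (x - 3)^2(x + 5)^2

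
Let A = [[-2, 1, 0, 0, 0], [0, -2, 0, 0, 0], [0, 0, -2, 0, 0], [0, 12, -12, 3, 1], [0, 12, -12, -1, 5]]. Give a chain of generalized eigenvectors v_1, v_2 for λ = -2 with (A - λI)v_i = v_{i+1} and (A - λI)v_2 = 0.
v_1 = [[0, 1, 3, 4, 4]]^T, v_2 = [[1, 0, 0, 0, 0]]^T

We seek v_1 ∈ ker((A + 2I)^2) \ ker(A + 2I), then set v_{i+1} = (A + 2I) v_i.

One such chain is v_1 = [[0, 1, 3, 4, 4]]^T, v_2 = [[1, 0, 0, 0, 0]]^T. Check: (A + 2I) v_2 = [[0, 0, 0, 0, 0]]^T = 0.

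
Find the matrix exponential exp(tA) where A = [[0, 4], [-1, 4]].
e^{tA} = [[(1 - 2*t)*e^{2*t}, 4*t*e^{2*t}], [-t*e^{2*t}, (2*t + 1)*e^{2*t}]]

A has Jordan form J = [[2, 1], [0, 2]] with A = PJP^{-1}, so e^{tA} = P e^{tJ} P^{-1}.

For a Jordan block J_k(λ), e^{tJ_k(λ)} = e^{λt} · (I + tN + t^2 N^2/2! + ... + t^{k-1} N^{k-1}/(k-1)!) where N is the nilpotent superdiagonal part.

Assembling the blocks and conjugating back gives the entries of e^{tA} as shown above.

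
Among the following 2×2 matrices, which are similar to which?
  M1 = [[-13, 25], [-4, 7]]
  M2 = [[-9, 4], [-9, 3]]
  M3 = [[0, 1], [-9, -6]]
Characteristic polynomials: χ_{M1} = (x + 3)^2, χ_{M2} = (x + 3)^2, χ_{M3} = (x + 3)^2.

{M1, M2, M3}: invariant factors (x + 3)^2.

Matrices are similar if and only if their invariant-factor lists agree; the partition into similarity classes is {M1, M2, M3}.

1 class: {M1, M2, M3}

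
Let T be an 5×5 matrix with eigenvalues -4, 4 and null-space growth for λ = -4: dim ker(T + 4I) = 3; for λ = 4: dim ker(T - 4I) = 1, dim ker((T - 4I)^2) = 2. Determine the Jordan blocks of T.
λ = -4: successive nullity increments [3] count blocks of size ≥ k; block sizes are [1, 1, 1].
λ = 4: successive nullity increments [1, 1] count blocks of size ≥ k; block sizes are [2].

Jordan blocks: (-4, 1), (-4, 1), (-4, 1), (4, 2)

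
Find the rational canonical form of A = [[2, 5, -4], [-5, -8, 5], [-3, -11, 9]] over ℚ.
The invariant factors of A (the non-unit diagonal entries of the Smith normal form of xI - A over ℚ[x]) are (x - 2)(x^2 - x - 4), each dividing the next. The characteristic polynomial is their product, (x - 2)(x^2 - x - 4).

The rational canonical form is the block-diagonal matrix of companion matrices C(f_i):
R = [[0, 0, -8], [1, 0, 2], [0, 1, 3]].

Note the characteristic polynomial does not split into linear factors over ℚ, so A has no Jordan form over ℚ; the rational canonical form exists over any field.

R = [[0, 0, -8], [1, 0, 2], [0, 1, 3]]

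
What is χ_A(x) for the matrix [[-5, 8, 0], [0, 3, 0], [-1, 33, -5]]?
xI - A = [[x + 5, -8, 0], [0, x - 3, 0], [1, -33, x + 5]].

Expanding det(xI - A) along the first row:
det(xI - A) = + (x + 5)·det([[x - 3, 0], [-33, x + 5]]) - (-8)·det([[0, 0], [1, x + 5]]) + (0)·det([[0, x - 3], [1, -33]]).

Evaluating gives χ_A(x) = x^3 + 7x^2 - 5x - 75 = (x - 3)(x + 5)^2.

χ_A(x) = (x - 3)(x + 5)^2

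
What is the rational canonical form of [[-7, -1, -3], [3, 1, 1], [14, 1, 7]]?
R = [[0, 0, -2], [1, 0, 5], [0, 1, 1]]

The invariant factors of A (the non-unit diagonal entries of the Smith normal form of xI - A over ℚ[x]) are (x + 2)(x^2 - 3x + 1), each dividing the next. The characteristic polynomial is their product, (x + 2)(x^2 - 3x + 1).

The rational canonical form is the block-diagonal matrix of companion matrices C(f_i):
R = [[0, 0, -2], [1, 0, 5], [0, 1, 1]].

Note the characteristic polynomial does not split into linear factors over ℚ, so A has no Jordan form over ℚ; the rational canonical form exists over any field.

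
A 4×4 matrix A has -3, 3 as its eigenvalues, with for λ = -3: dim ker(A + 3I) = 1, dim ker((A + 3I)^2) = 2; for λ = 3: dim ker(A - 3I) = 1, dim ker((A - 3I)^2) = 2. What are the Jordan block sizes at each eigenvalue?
Jordan blocks: (-3, 2), (3, 2)

λ = -3: successive nullity increments [1, 1] count blocks of size ≥ k; block sizes are [2].
λ = 3: successive nullity increments [1, 1] count blocks of size ≥ k; block sizes are [2].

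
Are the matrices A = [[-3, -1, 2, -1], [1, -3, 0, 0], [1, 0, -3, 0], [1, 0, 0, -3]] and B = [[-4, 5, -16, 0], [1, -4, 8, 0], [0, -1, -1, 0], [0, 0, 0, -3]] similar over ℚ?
Yes.

Two matrices over a field are similar if and only if they have the same invariant factors.

Both A and B have characteristic polynomial (x + 3)^4 and minimal polynomial (x + 3)^3. Computing further, both have invariant factors x + 3, (x + 3)^3. Hence A and B are similar.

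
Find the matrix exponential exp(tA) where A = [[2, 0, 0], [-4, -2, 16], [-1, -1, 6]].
e^{tA} = [[e^{2*t}, 0, 0], [-4*t*e^{2*t}, (1 - 4*t)*e^{2*t}, 16*t*e^{2*t}], [-t*e^{2*t}, -t*e^{2*t}, (4*t + 1)*e^{2*t}]]

A has Jordan form J = [[2, 1, 0], [0, 2, 0], [0, 0, 2]] with A = PJP^{-1}, so e^{tA} = P e^{tJ} P^{-1}.

For a Jordan block J_k(λ), e^{tJ_k(λ)} = e^{λt} · (I + tN + t^2 N^2/2! + ... + t^{k-1} N^{k-1}/(k-1)!) where N is the nilpotent superdiagonal part.

Assembling the blocks and conjugating back gives the entries of e^{tA} as shown above.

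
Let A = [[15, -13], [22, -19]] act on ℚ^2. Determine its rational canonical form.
The invariant factors of A (the non-unit diagonal entries of the Smith normal form of xI - A over ℚ[x]) are x^2 + 4x + 1, each dividing the next. The characteristic polynomial is their product, x^2 + 4x + 1.

The rational canonical form is the block-diagonal matrix of companion matrices C(f_i):
R = [[0, -1], [1, -4]].

Note the characteristic polynomial does not split into linear factors over ℚ, so A has no Jordan form over ℚ; the rational canonical form exists over any field.

R = [[0, -1], [1, -4]]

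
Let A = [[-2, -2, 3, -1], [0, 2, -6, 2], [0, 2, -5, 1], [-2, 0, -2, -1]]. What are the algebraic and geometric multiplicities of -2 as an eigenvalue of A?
The characteristic polynomial is (x + 1)^2(x + 2)^2, so the factor x + 2 appears with exponent 2: the algebraic multiplicity is 2.

rank(A + 2I) = 2, so the eigenspace has dimension 4 - 2 = 2: the geometric multiplicity is 2.

algebraic multiplicity 2, geometric multiplicity 2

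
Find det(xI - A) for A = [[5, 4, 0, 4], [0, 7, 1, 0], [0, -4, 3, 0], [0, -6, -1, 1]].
xI - A = [[x - 5, -4, 0, -4], [0, x - 7, -1, 0], [0, 4, x - 3, 0], [0, 6, 1, x - 1]].

Expanding det(xI - A) along the first row:
det(xI - A) = + (x - 5)·det([[x - 7, -1, 0], [4, x - 3, 0], [6, 1, x - 1]]) - (-4)·det([[0, -1, 0], [0, x - 3, 0], [0, 1, x - 1]]) + (0)·det([[0, x - 7, 0], [0, 4, 0], [0, 6, x - 1]]) - (-4)·det([[0, x - 7, -1], [0, 4, x - 3], [0, 6, 1]]).

Evaluating gives χ_A(x) = x^4 - 16x^3 + 90x^2 - 200x + 125 = (x - 5)^3(x - 1).

χ_A(x) = (x - 5)^3(x - 1)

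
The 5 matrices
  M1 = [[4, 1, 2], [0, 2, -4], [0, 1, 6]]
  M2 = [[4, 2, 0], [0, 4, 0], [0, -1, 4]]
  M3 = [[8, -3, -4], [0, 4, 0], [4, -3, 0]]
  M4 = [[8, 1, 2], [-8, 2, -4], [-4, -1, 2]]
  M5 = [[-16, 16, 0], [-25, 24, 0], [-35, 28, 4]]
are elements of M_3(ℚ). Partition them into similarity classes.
1 class: {M1, M2, M3, M4, M5}

Characteristic polynomials: χ_{M1} = (x - 4)^3, χ_{M2} = (x - 4)^3, χ_{M3} = (x - 4)^3, χ_{M4} = (x - 4)^3, χ_{M5} = (x - 4)^3.

{M1, M2, M3, M4, M5}: invariant factors x - 4, (x - 4)^2.

Matrices are similar if and only if their invariant-factor lists agree; the partition into similarity classes is {M1, M2, M3, M4, M5}.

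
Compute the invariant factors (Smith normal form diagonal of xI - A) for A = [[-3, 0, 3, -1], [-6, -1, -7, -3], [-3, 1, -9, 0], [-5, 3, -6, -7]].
(x + 5)^2, (x + 5)^2

The Jordan structure of A has elementary divisors (x + 5)^2, (x + 5)^2. Arranging the block sizes at each eigenvalue in decreasing order and taking row products gives the invariant factors.

Invariant factors (smallest first, each dividing the next): (x + 5)^2, (x + 5)^2.

Check: the last factor (x + 5)^2 is the minimal polynomial, and the product (x + 5)^4 is the characteristic polynomial.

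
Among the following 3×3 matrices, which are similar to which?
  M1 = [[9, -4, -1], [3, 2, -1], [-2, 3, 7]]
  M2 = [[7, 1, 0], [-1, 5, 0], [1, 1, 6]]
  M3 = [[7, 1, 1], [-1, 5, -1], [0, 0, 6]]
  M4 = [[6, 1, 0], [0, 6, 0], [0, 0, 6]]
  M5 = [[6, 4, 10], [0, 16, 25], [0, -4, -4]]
2 classes: {M1}, {M2, M3, M4, M5}

Characteristic polynomials: χ_{M1} = (x - 6)^3, χ_{M2} = (x - 6)^3, χ_{M3} = (x - 6)^3, χ_{M4} = (x - 6)^3, χ_{M5} = (x - 6)^3.

{M1}: invariant factors (x - 6)^3.

{M2, M3, M4, M5}: invariant factors x - 6, (x - 6)^2.

Matrices are similar if and only if their invariant-factor lists agree; the partition into similarity classes is {M1}, {M2, M3, M4, M5}.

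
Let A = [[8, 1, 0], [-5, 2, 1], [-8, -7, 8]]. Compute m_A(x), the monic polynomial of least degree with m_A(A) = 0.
The characteristic polynomial factors as (x - 6)^3. The minimal polynomial is ∏(x - λ)^{k_λ} where k_λ is the size of the largest Jordan block at λ.

For λ = 6: rank(A - 6I) = 2, and the largest Jordan block has size 3 (the smallest k with rank((A - 6I)^k) = rank((A - 6I)^(k+1))).

So m_A(x) = (x - 6)^3.

m_A(x) = (x - 6)^3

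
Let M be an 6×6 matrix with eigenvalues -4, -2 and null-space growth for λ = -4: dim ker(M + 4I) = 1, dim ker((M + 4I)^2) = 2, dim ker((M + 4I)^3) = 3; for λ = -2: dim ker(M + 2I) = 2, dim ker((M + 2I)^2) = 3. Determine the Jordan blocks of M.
λ = -4: successive nullity increments [1, 1, 1] count blocks of size ≥ k; block sizes are [3].
λ = -2: successive nullity increments [2, 1] count blocks of size ≥ k; block sizes are [2, 1].

Jordan blocks: (-4, 3), (-2, 2), (-2, 1)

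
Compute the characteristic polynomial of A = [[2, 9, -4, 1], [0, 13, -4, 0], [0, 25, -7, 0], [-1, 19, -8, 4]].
χ_A(x) = (x - 3)^4

xI - A = [[x - 2, -9, 4, -1], [0, x - 13, 4, 0], [0, -25, x + 7, 0], [1, -19, 8, x - 4]].

Expanding det(xI - A) along the first row:
det(xI - A) = + (x - 2)·det([[x - 13, 4, 0], [-25, x + 7, 0], [-19, 8, x - 4]]) - (-9)·det([[0, 4, 0], [0, x + 7, 0], [1, 8, x - 4]]) + (4)·det([[0, x - 13, 0], [0, -25, 0], [1, -19, x - 4]]) - (-1)·det([[0, x - 13, 4], [0, -25, x + 7], [1, -19, 8]]).

Evaluating gives χ_A(x) = x^4 - 12x^3 + 54x^2 - 108x + 81 = (x - 3)^4.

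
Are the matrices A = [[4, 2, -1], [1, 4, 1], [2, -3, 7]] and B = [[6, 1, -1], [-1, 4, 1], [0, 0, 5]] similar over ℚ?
No.

Both have characteristic polynomial (x - 5)^3, but the minimal polynomial of A is (x - 5)^3 while the minimal polynomial of B is (x - 5)^2. The minimal polynomial is a similarity invariant, so A and B are not similar.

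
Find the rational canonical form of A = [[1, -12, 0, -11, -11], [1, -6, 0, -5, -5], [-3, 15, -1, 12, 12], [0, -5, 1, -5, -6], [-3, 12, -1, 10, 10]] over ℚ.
The invariant factors of A (the non-unit diagonal entries of the Smith normal form of xI - A over ℚ[x]) are (x - 2)(x + 3)(x^3 - x - 1), each dividing the next. The characteristic polynomial is their product, (x - 2)(x + 3)(x^3 - x - 1).

The rational canonical form is the block-diagonal matrix of companion matrices C(f_i):
R = [[0, 0, 0, 0, -6], [1, 0, 0, 0, -5], [0, 1, 0, 0, 2], [0, 0, 1, 0, 7], [0, 0, 0, 1, -1]].

Note the characteristic polynomial does not split into linear factors over ℚ, so A has no Jordan form over ℚ; the rational canonical form exists over any field.

R = [[0, 0, 0, 0, -6], [1, 0, 0, 0, -5], [0, 1, 0, 0, 2], [0, 0, 1, 0, 7], [0, 0, 0, 1, -1]]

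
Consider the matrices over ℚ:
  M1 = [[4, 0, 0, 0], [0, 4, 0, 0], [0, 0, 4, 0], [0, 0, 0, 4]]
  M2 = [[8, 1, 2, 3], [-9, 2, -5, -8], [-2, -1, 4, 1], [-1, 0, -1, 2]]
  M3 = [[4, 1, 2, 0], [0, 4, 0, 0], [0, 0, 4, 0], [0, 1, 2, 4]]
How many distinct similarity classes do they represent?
Characteristic polynomials: χ_{M1} = (x - 4)^4, χ_{M2} = (x - 4)^4, χ_{M3} = (x - 4)^4.

{M1}: invariant factors x - 4, x - 4, x - 4, x - 4.

{M2}: invariant factors (x - 4)^2, (x - 4)^2.

{M3}: invariant factors x - 4, x - 4, (x - 4)^2.

Matrices are similar if and only if their invariant-factor lists agree; the partition into similarity classes is {M1}, {M2}, {M3}.

3 classes: {M1}, {M2}, {M3}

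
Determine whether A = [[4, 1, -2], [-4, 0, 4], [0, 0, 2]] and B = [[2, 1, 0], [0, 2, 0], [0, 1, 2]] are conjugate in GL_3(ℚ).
Two matrices over a field are similar if and only if they have the same invariant factors.

Both A and B have characteristic polynomial (x - 2)^3 and minimal polynomial (x - 2)^2. Computing further, both have invariant factors x - 2, (x - 2)^2. Hence A and B are similar.

Yes.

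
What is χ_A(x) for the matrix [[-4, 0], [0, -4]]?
xI - A = [[x + 4, 0], [0, x + 4]].

Expanding det(xI - A) along the first row:
det(xI - A) = + (x + 4)·det([[x + 4]]) - (0)·det([[0]]).

Evaluating gives χ_A(x) = x^2 + 8x + 16 = (x + 4)^2.

χ_A(x) = (x + 4)^2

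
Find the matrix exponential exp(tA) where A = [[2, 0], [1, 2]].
e^{tA} = [[e^{2*t}, 0], [t*e^{2*t}, e^{2*t}]]

A has Jordan form J = [[2, 1], [0, 2]] with A = PJP^{-1}, so e^{tA} = P e^{tJ} P^{-1}.

For a Jordan block J_k(λ), e^{tJ_k(λ)} = e^{λt} · (I + tN + t^2 N^2/2! + ... + t^{k-1} N^{k-1}/(k-1)!) where N is the nilpotent superdiagonal part.

Assembling the blocks and conjugating back gives the entries of e^{tA} as shown above.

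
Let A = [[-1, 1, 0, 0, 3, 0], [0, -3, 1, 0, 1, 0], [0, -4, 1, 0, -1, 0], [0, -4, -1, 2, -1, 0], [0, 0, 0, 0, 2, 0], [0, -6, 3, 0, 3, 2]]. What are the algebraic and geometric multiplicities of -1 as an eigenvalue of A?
algebraic multiplicity 3, geometric multiplicity 1

The characteristic polynomial is (x - 2)^3(x + 1)^3, so the factor x + 1 appears with exponent 3: the algebraic multiplicity is 3.

rank(A + I) = 5, so the eigenspace has dimension 6 - 5 = 1: the geometric multiplicity is 1.

Since 1 < 3, A is not diagonalizable.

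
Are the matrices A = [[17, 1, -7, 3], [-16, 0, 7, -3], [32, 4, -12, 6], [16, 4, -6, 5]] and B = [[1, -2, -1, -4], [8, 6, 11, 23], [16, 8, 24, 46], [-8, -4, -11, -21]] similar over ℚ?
No.

Both have characteristic polynomial (x - 5)(x - 2)^2(x - 1), but the minimal polynomial of A is (x - 5)(x - 2)^2(x - 1) while the minimal polynomial of B is (x - 5)(x - 2)(x - 1). The minimal polynomial is a similarity invariant, so A and B are not similar.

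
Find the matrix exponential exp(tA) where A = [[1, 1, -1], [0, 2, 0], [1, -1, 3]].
A has Jordan form J = [[2, 1, 0], [0, 2, 0], [0, 0, 2]] with A = PJP^{-1}, so e^{tA} = P e^{tJ} P^{-1}.

For a Jordan block J_k(λ), e^{tJ_k(λ)} = e^{λt} · (I + tN + t^2 N^2/2! + ... + t^{k-1} N^{k-1}/(k-1)!) where N is the nilpotent superdiagonal part.

Assembling the blocks and conjugating back gives the entries of e^{tA} as shown above.

e^{tA} = [[(1 - t)*e^{2*t}, t*e^{2*t}, -t*e^{2*t}], [0, e^{2*t}, 0], [t*e^{2*t}, -t*e^{2*t}, (t + 1)*e^{2*t}]]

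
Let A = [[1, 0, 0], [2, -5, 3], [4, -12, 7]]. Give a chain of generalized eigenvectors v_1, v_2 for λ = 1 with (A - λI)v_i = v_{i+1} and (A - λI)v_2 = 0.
We seek v_1 ∈ ker((A - I)^2) \ ker(A - I), then set v_{i+1} = (A - I) v_i.

One such chain is v_1 = [[4, 1, -1]]^T, v_2 = [[0, -1, -2]]^T. Check: (A - I) v_2 = [[0, 0, 0]]^T = 0.

v_1 = [[4, 1, -1]]^T, v_2 = [[0, -1, -2]]^T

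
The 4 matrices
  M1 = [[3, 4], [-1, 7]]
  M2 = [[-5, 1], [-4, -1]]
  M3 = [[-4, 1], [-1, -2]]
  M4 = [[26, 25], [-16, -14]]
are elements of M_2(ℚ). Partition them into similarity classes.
3 classes: {M1}, {M2, M3}, {M4}

Characteristic polynomials: χ_{M1} = (x - 5)^2, χ_{M2} = (x + 3)^2, χ_{M3} = (x + 3)^2, χ_{M4} = (x - 6)^2.

{M1}: invariant factors (x - 5)^2.

{M2, M3}: invariant factors (x + 3)^2.

{M4}: invariant factors (x - 6)^2.

Matrices are similar if and only if their invariant-factor lists agree; the partition into similarity classes is {M1}, {M2, M3}, {M4}.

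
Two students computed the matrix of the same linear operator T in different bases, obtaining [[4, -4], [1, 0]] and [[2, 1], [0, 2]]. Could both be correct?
Two matrices over a field are similar if and only if they have the same invariant factors.

Both A and B have characteristic polynomial (x - 2)^2 and minimal polynomial (x - 2)^2. Computing further, both have invariant factors (x - 2)^2. Hence A and B are similar.

Yes.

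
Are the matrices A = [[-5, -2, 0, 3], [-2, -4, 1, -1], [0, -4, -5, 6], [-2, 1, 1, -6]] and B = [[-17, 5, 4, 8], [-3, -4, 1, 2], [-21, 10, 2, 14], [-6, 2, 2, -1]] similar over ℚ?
Two matrices over a field are similar if and only if they have the same invariant factors.

Both A and B have characteristic polynomial (x + 5)^4 and minimal polynomial (x + 5)^3. Computing further, both have invariant factors x + 5, (x + 5)^3. Hence A and B are similar.

Yes.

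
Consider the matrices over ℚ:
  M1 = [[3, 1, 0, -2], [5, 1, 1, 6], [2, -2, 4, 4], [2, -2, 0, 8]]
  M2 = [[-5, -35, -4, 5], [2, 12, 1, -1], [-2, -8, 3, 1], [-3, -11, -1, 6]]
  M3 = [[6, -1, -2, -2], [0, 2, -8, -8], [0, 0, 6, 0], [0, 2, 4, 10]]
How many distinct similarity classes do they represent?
2 classes: {M1, M2}, {M3}

Characteristic polynomials: χ_{M1} = (x - 4)^4, χ_{M2} = (x - 4)^4, χ_{M3} = (x - 6)^4.

{M1, M2}: invariant factors x - 4, (x - 4)^3.

{M3}: invariant factors x - 6, x - 6, (x - 6)^2.

Matrices are similar if and only if their invariant-factor lists agree; the partition into similarity classes is {M1, M2}, {M3}.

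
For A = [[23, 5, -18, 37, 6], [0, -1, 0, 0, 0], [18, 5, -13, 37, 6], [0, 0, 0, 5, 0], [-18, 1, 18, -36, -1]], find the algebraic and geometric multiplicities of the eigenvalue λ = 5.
algebraic multiplicity 3, geometric multiplicity 2

The characteristic polynomial is (x - 5)^3(x + 1)^2, so the factor x - 5 appears with exponent 3: the algebraic multiplicity is 3.

rank(A - 5I) = 3, so the eigenspace has dimension 5 - 3 = 2: the geometric multiplicity is 2.

Since 2 < 3, A is not diagonalizable.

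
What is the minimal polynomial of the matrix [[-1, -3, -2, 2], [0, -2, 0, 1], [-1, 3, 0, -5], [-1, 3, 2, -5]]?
m_A(x) = (x + 2)^3

The characteristic polynomial factors as (x + 2)^4. The minimal polynomial is ∏(x - λ)^{k_λ} where k_λ is the size of the largest Jordan block at λ.

For λ = -2: rank(A + 2I) = 2, and the largest Jordan block has size 3 (the smallest k with rank((A + 2I)^k) = rank((A + 2I)^(k+1))).

So m_A(x) = (x + 2)^3.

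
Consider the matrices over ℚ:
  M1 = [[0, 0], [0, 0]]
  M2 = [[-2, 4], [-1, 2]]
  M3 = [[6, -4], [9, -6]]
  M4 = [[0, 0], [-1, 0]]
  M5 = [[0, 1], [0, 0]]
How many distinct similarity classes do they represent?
2 classes: {M1}, {M2, M3, M4, M5}

Characteristic polynomials: χ_{M1} = x^2, χ_{M2} = x^2, χ_{M3} = x^2, χ_{M4} = x^2, χ_{M5} = x^2.

{M1}: invariant factors x, x.

{M2, M3, M4, M5}: invariant factors x^2.

Matrices are similar if and only if their invariant-factor lists agree; the partition into similarity classes is {M1}, {M2, M3, M4, M5}.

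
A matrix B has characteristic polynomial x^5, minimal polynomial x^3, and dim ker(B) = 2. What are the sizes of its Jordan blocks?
Jordan blocks: (0, 3), (0, 2)

λ = 0: algebraic multiplicity 5 (exponent in χ_B), largest block size 3 (exponent in m_B), 2 blocks (geometric multiplicity). These force block sizes [3, 2].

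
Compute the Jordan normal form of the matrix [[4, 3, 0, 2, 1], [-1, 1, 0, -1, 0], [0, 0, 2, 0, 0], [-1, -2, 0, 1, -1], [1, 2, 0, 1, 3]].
The characteristic polynomial is det(xI - A) = (x - 3)(x - 2)^4, so the eigenvalues are 2 (algebraic multiplicity 4), 3 (algebraic multiplicity 1).

For λ = 2: rank(A - 2I) = 2, rank((A - 2I)^2) = 1. The eigenspace has dimension 5 - 2 = 3, so there are 3 Jordan blocks; the rank sequence gives block sizes [2, 1, 1].

For λ = 3: algebraic multiplicity 1 gives one 1×1 block.

Assembling the blocks gives the Jordan form J above.

J = [[2, 1, 0, 0, 0], [0, 2, 0, 0, 0], [0, 0, 2, 0, 0], [0, 0, 0, 2, 0], [0, 0, 0, 0, 3]]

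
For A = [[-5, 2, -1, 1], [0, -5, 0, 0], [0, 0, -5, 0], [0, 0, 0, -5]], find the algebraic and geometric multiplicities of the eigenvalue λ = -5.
The characteristic polynomial is (x + 5)^4, so the factor x + 5 appears with exponent 4: the algebraic multiplicity is 4.

rank(A + 5I) = 1, so the eigenspace has dimension 4 - 1 = 3: the geometric multiplicity is 3.

Since 3 < 4, A is not diagonalizable.

algebraic multiplicity 4, geometric multiplicity 3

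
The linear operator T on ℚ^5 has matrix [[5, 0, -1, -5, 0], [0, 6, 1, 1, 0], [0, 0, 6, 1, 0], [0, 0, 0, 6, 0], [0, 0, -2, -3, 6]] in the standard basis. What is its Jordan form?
The characteristic polynomial is det(xI - A) = (x - 6)^4(x - 5), so the eigenvalues are 5 (algebraic multiplicity 1), 6 (algebraic multiplicity 4).

For λ = 5: algebraic multiplicity 1 gives one 1×1 block.

For λ = 6: rank(A - 6I) = 3, rank((A - 6I)^2) = 2, rank((A - 6I)^3) = 1. The eigenspace has dimension 5 - 3 = 2, so there are 2 Jordan blocks; the rank sequence gives block sizes [3, 1].

Assembling the blocks gives the Jordan form J above.

J = [[5, 0, 0, 0, 0], [0, 6, 1, 0, 0], [0, 0, 6, 1, 0], [0, 0, 0, 6, 0], [0, 0, 0, 0, 6]]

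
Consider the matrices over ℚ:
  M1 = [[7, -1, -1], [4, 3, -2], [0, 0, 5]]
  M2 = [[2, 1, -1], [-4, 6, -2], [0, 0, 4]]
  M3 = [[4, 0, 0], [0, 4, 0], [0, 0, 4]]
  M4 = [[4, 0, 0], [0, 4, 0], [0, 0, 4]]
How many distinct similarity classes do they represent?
Characteristic polynomials: χ_{M1} = (x - 5)^3, χ_{M2} = (x - 4)^3, χ_{M3} = (x - 4)^3, χ_{M4} = (x - 4)^3.

{M1}: invariant factors x - 5, (x - 5)^2.

{M2}: invariant factors x - 4, (x - 4)^2.

{M3, M4}: invariant factors x - 4, x - 4, x - 4.

Matrices are similar if and only if their invariant-factor lists agree; the partition into similarity classes is {M1}, {M2}, {M3, M4}.

3 classes: {M1}, {M2}, {M3, M4}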